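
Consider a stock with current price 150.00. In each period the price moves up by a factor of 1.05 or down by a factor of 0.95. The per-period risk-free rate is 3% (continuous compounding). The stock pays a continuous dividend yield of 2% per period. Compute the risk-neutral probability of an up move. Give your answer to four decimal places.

Per-period risk-free factor R = e^0.03 = 1.0305; dividend-adjusted growth = e^(0.03−0.02) = 1.0101.
Risk-neutral probability p = (1.0101 − 0.95)/(1.05 − 0.95) = 0.0601/0.1000 = 0.6005

p = 0.6005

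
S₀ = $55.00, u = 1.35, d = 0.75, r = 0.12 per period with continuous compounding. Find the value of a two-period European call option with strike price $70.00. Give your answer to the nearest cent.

$9.42

Risk-neutral probability p = (e^0.12 − 0.75)/(1.35 − 0.75) = 0.3775/0.6000 = 0.6292
Terminal stock prices: S_uu = 100.2, S_ud = 55.69, S_dd = 30.94
Terminal payoffs (S − K): max(30.24, 0) = 30.24, max(-14.31, 0) = 0, max(-39.06, 0) = 0
Node u (S = 74.25): V_u = e^(−0.12)·[0.6292·30.2375 + 0.3708·0.0000] = 16.8730
Node d (S = 41.25): V_d = e^(−0.12)·[0.6292·0.0000 + 0.3708·0.0000] = 0.0000
Node 0 (S = 55): V_0 = e^(−0.12)·[0.6292·16.8730 + 0.3708·0.0000] = 9.4154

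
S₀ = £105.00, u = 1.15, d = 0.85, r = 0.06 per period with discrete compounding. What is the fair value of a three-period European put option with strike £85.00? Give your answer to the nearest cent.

Risk-neutral probability p = (1 + 0.06 − 0.85)/(1.15 − 0.85) = 0.2100/0.3000 = 0.7000
Terminal stock prices: S_uuu = 159.7, S_uud = 118, S_udd = 87.24, S_ddd = 64.48
Terminal payoffs (K − S): max(-74.69, 0) = 0, max(-33.03, 0) = 0, max(-2.242, 0) = 0, max(20.52, 0) = 20.52
Node uu (S = 138.9): V_uu = 1/1.06·[0.7000·0.0000 + 0.3000·0.0000] = 0.0000
Node ud (S = 102.6): V_ud = 1/1.06·[0.7000·0.0000 + 0.3000·0.0000] = 0.0000
Node dd (S = 75.86): V_dd = 1/1.06·[0.7000·0.0000 + 0.3000·20.5169] = 5.8067
Node u (S = 120.7): V_u = 1/1.06·[0.7000·0.0000 + 0.3000·0.0000] = 0.0000
Node d (S = 89.25): V_d = 1/1.06·[0.7000·0.0000 + 0.3000·5.8067] = 1.6434
Node 0 (S = 105): V_0 = 1/1.06·[0.7000·0.0000 + 0.3000·1.6434] = 0.4651

£0.47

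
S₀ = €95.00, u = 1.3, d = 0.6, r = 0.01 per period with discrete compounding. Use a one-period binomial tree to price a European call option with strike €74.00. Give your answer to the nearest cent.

Risk-neutral probability p = (1 + 0.01 − 0.6)/(1.3 − 0.6) = 0.4100/0.7000 = 0.5857
Terminal stock prices: S_u = 123.5, S_d = 57
Terminal payoffs (S − K): max(49.5, 0) = 49.5, max(-17, 0) = 0
Node 0 (S = 95): V_0 = 1/1.01·[0.5857·49.5000 + 0.4143·0.0000] = 28.7058

€28.71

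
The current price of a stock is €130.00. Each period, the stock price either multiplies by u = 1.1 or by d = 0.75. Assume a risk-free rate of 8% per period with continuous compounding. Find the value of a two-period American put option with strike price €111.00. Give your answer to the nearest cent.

Risk-neutral probability p = (e^0.08 − 0.75)/(1.1 − 0.75) = 0.3333/0.3500 = 0.9522
Terminal stock prices: S_uu = 157.3, S_ud = 107.2, S_dd = 73.12
Terminal payoffs (K − S): max(-46.3, 0) = 0, max(3.75, 0) = 3.75, max(37.88, 0) = 37.88
Node u (S = 143): continuation = e^(−0.08)·[0.9522·0.0000 + 0.0478·3.7500] = 0.1653; exercise value = 0.0000 ≤ continuation, so V_u = 0.1653
Node d (S = 97.5): continuation = e^(−0.08)·[0.9522·3.7500 + 0.0478·37.8750] = 4.9659; exercise value = 13.5000 > continuation, so V_d = 13.5000 (exercise)
Node 0 (S = 130): continuation = e^(−0.08)·[0.9522·0.1653 + 0.0478·13.5000] = 0.7404; exercise value = 0.0000 ≤ continuation, so V_0 = 0.7404

€0.74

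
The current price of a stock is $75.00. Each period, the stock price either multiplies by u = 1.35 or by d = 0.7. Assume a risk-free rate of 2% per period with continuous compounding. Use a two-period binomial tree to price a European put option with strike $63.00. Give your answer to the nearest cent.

Risk-neutral probability p = (e^0.02 − 0.7)/(1.35 − 0.7) = 0.3202/0.6500 = 0.4926
Terminal stock prices: S_uu = 136.7, S_ud = 70.88, S_dd = 36.75
Terminal payoffs (K − S): max(-73.69, 0) = 0, max(-7.875, 0) = 0, max(26.25, 0) = 26.25
Node u (S = 101.2): V_u = e^(−0.02)·[0.4926·0.0000 + 0.5074·0.0000] = 0.0000
Node d (S = 52.5): V_d = e^(−0.02)·[0.4926·0.0000 + 0.5074·26.2500] = 13.0551
Node 0 (S = 75): V_0 = e^(−0.02)·[0.4926·0.0000 + 0.5074·13.0551] = 6.4927

$6.49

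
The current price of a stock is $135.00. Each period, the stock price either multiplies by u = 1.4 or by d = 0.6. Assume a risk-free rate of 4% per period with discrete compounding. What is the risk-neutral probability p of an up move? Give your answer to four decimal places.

p = 0.5500

Risk-neutral probability p = (1 + 0.04 − 0.6)/(1.4 − 0.6) = 0.4400/0.8000 = 0.5500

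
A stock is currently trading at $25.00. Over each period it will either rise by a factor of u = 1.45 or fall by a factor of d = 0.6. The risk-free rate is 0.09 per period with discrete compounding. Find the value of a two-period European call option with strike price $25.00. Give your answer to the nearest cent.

$7.71

Risk-neutral probability p = (1 + 0.09 − 0.6)/(1.45 − 0.6) = 0.4900/0.8500 = 0.5765
Terminal stock prices: S_uu = 52.56, S_ud = 21.75, S_dd = 9
Terminal payoffs (S − K): max(27.56, 0) = 27.56, max(-3.25, 0) = 0, max(-16, 0) = 0
Node u (S = 36.25): V_u = 1/1.09·[0.5765·27.5625 + 0.4235·0.0000] = 14.5770
Node d (S = 15): V_d = 1/1.09·[0.5765·0.0000 + 0.4235·0.0000] = 0.0000
Node 0 (S = 25): V_0 = 1/1.09·[0.5765·14.5770 + 0.4235·0.0000] = 7.7094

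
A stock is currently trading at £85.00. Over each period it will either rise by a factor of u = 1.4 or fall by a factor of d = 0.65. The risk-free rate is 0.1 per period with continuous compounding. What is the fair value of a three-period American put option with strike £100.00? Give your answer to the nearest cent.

Risk-neutral probability p = (e^0.1 − 0.65)/(1.4 − 0.65) = 0.4552/0.7500 = 0.6069
Terminal stock prices: S_uuu = 233.2, S_uud = 108.3, S_udd = 50.28, S_ddd = 23.34
Terminal payoffs (K − S): max(-133.2, 0) = 0, max(-8.29, 0) = 0, max(49.72, 0) = 49.72, max(76.66, 0) = 76.66
Node uu (S = 166.6): continuation = e^(−0.1)·[0.6069·0.0000 + 0.3931·0.0000] = 0.0000; exercise value = 0.0000 ≤ continuation, so V_uu = 0.0000
Node ud (S = 77.35): continuation = e^(−0.1)·[0.6069·0.0000 + 0.3931·49.7225] = 17.6861; exercise value = 22.6500 > continuation, so V_ud = 22.6500 (exercise)
Node dd (S = 35.91): continuation = e^(−0.1)·[0.6069·49.7225 + 0.3931·76.6569] = 54.5712; exercise value = 64.0875 > continuation, so V_dd = 64.0875 (exercise)
Node u (S = 119): continuation = e^(−0.1)·[0.6069·0.0000 + 0.3931·22.6500] = 8.0565; exercise value = 0.0000 ≤ continuation, so V_u = 8.0565
Node d (S = 55.25): continuation = e^(−0.1)·[0.6069·22.6500 + 0.3931·64.0875] = 35.2337; exercise value = 44.7500 > continuation, so V_d = 44.7500 (exercise)
Node 0 (S = 85): continuation = e^(−0.1)·[0.6069·8.0565 + 0.3931·44.7500] = 20.3416; exercise value = 15.0000 ≤ continuation, so V_0 = 20.3416

£20.34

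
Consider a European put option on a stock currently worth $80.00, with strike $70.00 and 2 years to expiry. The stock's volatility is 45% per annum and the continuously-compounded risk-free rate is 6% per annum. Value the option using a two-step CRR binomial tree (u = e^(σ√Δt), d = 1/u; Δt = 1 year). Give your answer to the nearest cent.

CRR parameters: u = e^(σ√Δt) = e^(0.45·√1) = 1.5683, d = 1/u = 0.6376
Per-period rate: rΔt = 0.06·1 = 0.06, so R = e^0.06 = 1.0618
Risk-neutral probability p = (e^0.06 − 0.6376)/(1.5683 − 0.6376) = 0.4242/0.9307 = 0.4558
Terminal stock prices: S_uu = 196.8, S_ud = 80, S_dd = 32.53
Terminal payoffs (K − S): max(-126.8, 0) = 0, max(-10, 0) = 0, max(37.47, 0) = 37.47
Node u (S = 125.5): V_u = e^(−0.06)·[0.4558·0.0000 + 0.5442·0.0000] = 0.0000
Node d (S = 51.01): V_d = e^(−0.06)·[0.4558·0.0000 + 0.5442·37.4744] = 19.2059
Node 0 (S = 80): V_0 = e^(−0.06)·[0.4558·0.0000 + 0.5442·19.2059] = 9.8431

$9.84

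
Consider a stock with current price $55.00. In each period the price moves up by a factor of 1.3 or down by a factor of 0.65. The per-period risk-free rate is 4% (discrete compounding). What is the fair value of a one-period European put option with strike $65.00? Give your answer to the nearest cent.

$11.25

Risk-neutral probability p = (1 + 0.04 − 0.65)/(1.3 − 0.65) = 0.3900/0.6500 = 0.6000
Terminal stock prices: S_u = 71.5, S_d = 35.75
Terminal payoffs (K − S): max(-6.5, 0) = 0, max(29.25, 0) = 29.25
Node 0 (S = 55): V_0 = 1/1.04·[0.6000·0.0000 + 0.4000·29.2500] = 11.2500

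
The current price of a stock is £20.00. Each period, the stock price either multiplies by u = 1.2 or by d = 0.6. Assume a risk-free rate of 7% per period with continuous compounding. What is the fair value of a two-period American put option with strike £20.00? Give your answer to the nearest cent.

£2.40

Risk-neutral probability p = (e^0.07 − 0.6)/(1.2 − 0.6) = 0.4725/0.6000 = 0.7875
Terminal stock prices: S_uu = 28.8, S_ud = 14.4, S_dd = 7.2
Terminal payoffs (K − S): max(-8.8, 0) = 0, max(5.6, 0) = 5.6, max(12.8, 0) = 12.8
Node u (S = 24): continuation = e^(−0.07)·[0.7875·0.0000 + 0.2125·5.6000] = 1.1095; exercise value = 0.0000 ≤ continuation, so V_u = 1.1095
Node d (S = 12): continuation = e^(−0.07)·[0.7875·5.6000 + 0.2125·12.8000] = 6.6479; exercise value = 8.0000 > continuation, so V_d = 8.0000 (exercise)
Node 0 (S = 20): continuation = e^(−0.07)·[0.7875·1.1095 + 0.2125·8.0000] = 2.3996; exercise value = 0.0000 ≤ continuation, so V_0 = 2.3996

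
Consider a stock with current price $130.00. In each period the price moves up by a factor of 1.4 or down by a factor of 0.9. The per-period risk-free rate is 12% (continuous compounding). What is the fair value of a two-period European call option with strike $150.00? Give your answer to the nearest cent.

Risk-neutral probability p = (e^0.12 − 0.9)/(1.4 − 0.9) = 0.2275/0.5000 = 0.4550
Terminal stock prices: S_uu = 254.8, S_ud = 163.8, S_dd = 105.3
Terminal payoffs (S − K): max(104.8, 0) = 104.8, max(13.8, 0) = 13.8, max(-44.7, 0) = 0
Node u (S = 182): V_u = e^(−0.12)·[0.4550·104.8000 + 0.5450·13.8000] = 48.9619
Node d (S = 117): V_d = e^(−0.12)·[0.4550·13.8000 + 0.5450·0.0000] = 5.5689
Node 0 (S = 130): V_0 = e^(−0.12)·[0.4550·48.9619 + 0.5450·5.5689] = 22.4501

$22.45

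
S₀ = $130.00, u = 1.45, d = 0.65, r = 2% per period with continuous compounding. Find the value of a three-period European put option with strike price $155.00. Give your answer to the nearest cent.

$45.86

Risk-neutral probability p = (e^0.02 − 0.65)/(1.45 − 0.65) = 0.3702/0.8000 = 0.4628
Terminal stock prices: S_uuu = 396.3, S_uud = 177.7, S_udd = 79.64, S_ddd = 35.7
Terminal payoffs (K − S): max(-241.3, 0) = 0, max(-22.66, 0) = 0, max(75.36, 0) = 75.36, max(119.3, 0) = 119.3
Node uu (S = 273.3): V_uu = e^(−0.02)·[0.4628·0.0000 + 0.5372·0.0000] = 0.0000
Node ud (S = 122.5): V_ud = e^(−0.02)·[0.4628·0.0000 + 0.5372·75.3587] = 39.6847
Node dd (S = 54.93): V_dd = e^(−0.02)·[0.4628·75.3587 + 0.5372·119.2987] = 97.0058
Node u (S = 188.5): V_u = e^(−0.02)·[0.4628·0.0000 + 0.5372·39.6847] = 20.8984
Node d (S = 84.5): V_d = e^(−0.02)·[0.4628·39.6847 + 0.5372·97.0058] = 69.0847
Node 0 (S = 130): V_0 = e^(−0.02)·[0.4628·20.8984 + 0.5372·69.0847] = 45.8600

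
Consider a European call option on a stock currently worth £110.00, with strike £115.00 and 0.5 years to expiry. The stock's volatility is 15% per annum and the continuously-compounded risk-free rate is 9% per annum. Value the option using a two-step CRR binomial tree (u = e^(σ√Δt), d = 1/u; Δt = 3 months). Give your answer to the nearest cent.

CRR parameters: u = e^(σ√Δt) = e^(0.15·√0.25) = 1.0779, d = 1/u = 0.9277
Per-period rate: rΔt = 0.09·0.25 = 0.0225, so R = e^0.0225 = 1.0228
Risk-neutral probability p = (e^0.0225 − 0.9277)/(1.0779 − 0.9277) = 0.0950/0.1501 = 0.6328
Terminal stock prices: S_uu = 127.8, S_ud = 110, S_dd = 94.68
Terminal payoffs (S − K): max(12.8, 0) = 12.8, max(-5, 0) = 0, max(-20.32, 0) = 0
Node u (S = 118.6): V_u = e^(−0.0225)·[0.6328·12.8018 + 0.3672·0.0000] = 7.9209
Node d (S = 102.1): V_d = e^(−0.0225)·[0.6328·0.0000 + 0.3672·0.0000] = 0.0000
Node 0 (S = 110): V_0 = e^(−0.0225)·[0.6328·7.9209 + 0.3672·0.0000] = 4.9010

£4.90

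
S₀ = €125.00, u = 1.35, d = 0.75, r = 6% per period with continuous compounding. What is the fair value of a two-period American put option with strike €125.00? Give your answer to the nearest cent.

Risk-neutral probability p = (e^0.06 − 0.75)/(1.35 − 0.75) = 0.3118/0.6000 = 0.5197
Terminal stock prices: S_uu = 227.8, S_ud = 126.6, S_dd = 70.31
Terminal payoffs (K − S): max(-102.8, 0) = 0, max(-1.562, 0) = 0, max(54.69, 0) = 54.69
Node u (S = 168.8): continuation = e^(−0.06)·[0.5197·0.0000 + 0.4803·0.0000] = 0.0000; exercise value = 0.0000 ≤ continuation, so V_u = 0.0000
Node d (S = 93.75): continuation = e^(−0.06)·[0.5197·0.0000 + 0.4803·54.6875] = 24.7353; exercise value = 31.2500 > continuation, so V_d = 31.2500 (exercise)
Node 0 (S = 125): continuation = e^(−0.06)·[0.5197·0.0000 + 0.4803·31.2500] = 14.1345; exercise value = 0.0000 ≤ continuation, so V_0 = 14.1345

€14.13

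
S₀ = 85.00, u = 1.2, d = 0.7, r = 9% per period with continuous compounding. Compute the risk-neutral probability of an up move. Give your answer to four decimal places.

Risk-neutral probability p = (e^0.09 − 0.7)/(1.2 − 0.7) = 0.3942/0.5000 = 0.7883

p = 0.7883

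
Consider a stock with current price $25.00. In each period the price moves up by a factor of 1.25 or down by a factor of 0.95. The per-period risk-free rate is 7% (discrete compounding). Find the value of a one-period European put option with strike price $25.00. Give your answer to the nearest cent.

Risk-neutral probability p = (1 + 0.07 − 0.95)/(1.25 − 0.95) = 0.1200/0.3000 = 0.4000
Terminal stock prices: S_u = 31.25, S_d = 23.75
Terminal payoffs (K − S): max(-6.25, 0) = 0, max(1.25, 0) = 1.25
Node 0 (S = 25): V_0 = 1/1.07·[0.4000·0.0000 + 0.6000·1.2500] = 0.7009

$0.70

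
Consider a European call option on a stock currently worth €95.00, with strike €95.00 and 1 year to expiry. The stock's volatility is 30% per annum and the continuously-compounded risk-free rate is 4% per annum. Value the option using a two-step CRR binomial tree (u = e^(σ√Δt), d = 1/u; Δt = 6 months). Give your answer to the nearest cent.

CRR parameters: u = e^(σ√Δt) = e^(0.3·√0.5) = 1.2363, d = 1/u = 0.8089
Per-period rate: rΔt = 0.04·0.5 = 0.02, so R = e^0.02 = 1.0202
Risk-neutral probability p = (e^0.02 − 0.8089)/(1.2363 − 0.8089) = 0.2113/0.4275 = 0.4944
Terminal stock prices: S_uu = 145.2, S_ud = 95, S_dd = 62.15
Terminal payoffs (S − K): max(50.2, 0) = 50.2, max(0, 0) = 0, max(-32.85, 0) = 0
Node u (S = 117.4): V_u = e^(−0.02)·[0.4944·50.2042 + 0.5056·0.0000] = 24.3307
Node d (S = 76.84): V_d = e^(−0.02)·[0.4944·0.0000 + 0.5056·0.0000] = 0.0000
Node 0 (S = 95): V_0 = e^(−0.02)·[0.4944·24.3307 + 0.5056·0.0000] = 11.7915

€11.79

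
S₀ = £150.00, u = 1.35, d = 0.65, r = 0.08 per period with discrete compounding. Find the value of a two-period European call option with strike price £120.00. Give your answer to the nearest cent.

Risk-neutral probability p = (1 + 0.08 − 0.65)/(1.35 − 0.65) = 0.4300/0.7000 = 0.6143
Terminal stock prices: S_uu = 273.4, S_ud = 131.6, S_dd = 63.38
Terminal payoffs (S − K): max(153.4, 0) = 153.4, max(11.62, 0) = 11.62, max(-56.62, 0) = 0
Node u (S = 202.5): V_u = 1/1.08·[0.6143·153.3750 + 0.3857·11.6250] = 91.3889
Node d (S = 97.5): V_d = 1/1.08·[0.6143·11.6250 + 0.3857·0.0000] = 6.6121
Node 0 (S = 150): V_0 = 1/1.08·[0.6143·91.3889 + 0.3857·6.6121] = 54.3419

£54.34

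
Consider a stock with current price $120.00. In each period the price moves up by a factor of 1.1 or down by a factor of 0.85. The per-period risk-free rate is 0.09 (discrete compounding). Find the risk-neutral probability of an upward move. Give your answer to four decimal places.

p = 0.9600

Risk-neutral probability p = (1 + 0.09 − 0.85)/(1.1 − 0.85) = 0.2400/0.2500 = 0.9600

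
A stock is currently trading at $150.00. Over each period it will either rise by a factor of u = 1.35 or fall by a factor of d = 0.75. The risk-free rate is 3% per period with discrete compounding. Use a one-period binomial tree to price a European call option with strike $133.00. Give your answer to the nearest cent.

$31.49

Risk-neutral probability p = (1 + 0.03 − 0.75)/(1.35 − 0.75) = 0.2800/0.6000 = 0.4667
Terminal stock prices: S_u = 202.5, S_d = 112.5
Terminal payoffs (S − K): max(69.5, 0) = 69.5, max(-20.5, 0) = 0
Node 0 (S = 150): V_0 = 1/1.03·[0.4667·69.5000 + 0.5333·0.0000] = 31.4887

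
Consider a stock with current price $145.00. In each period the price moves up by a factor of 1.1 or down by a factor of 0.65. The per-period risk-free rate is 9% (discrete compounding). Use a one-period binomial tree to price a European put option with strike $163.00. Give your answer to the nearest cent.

Risk-neutral probability p = (1 + 0.09 − 0.65)/(1.1 − 0.65) = 0.4400/0.4500 = 0.9778
Terminal stock prices: S_u = 159.5, S_d = 94.25
Terminal payoffs (K − S): max(3.5, 0) = 3.5, max(68.75, 0) = 68.75
Node 0 (S = 145): V_0 = 1/1.09·[0.9778·3.5000 + 0.0222·68.7500] = 4.5413

$4.54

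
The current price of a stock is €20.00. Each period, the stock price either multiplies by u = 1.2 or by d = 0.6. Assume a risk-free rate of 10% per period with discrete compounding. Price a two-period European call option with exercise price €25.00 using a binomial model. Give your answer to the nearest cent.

€2.18

Risk-neutral probability p = (1 + 0.1 − 0.6)/(1.2 − 0.6) = 0.5000/0.6000 = 0.8333
Terminal stock prices: S_uu = 28.8, S_ud = 14.4, S_dd = 7.2
Terminal payoffs (S − K): max(3.8, 0) = 3.8, max(-10.6, 0) = 0, max(-17.8, 0) = 0
Node u (S = 24): V_u = 1/1.1·[0.8333·3.8000 + 0.1667·0.0000] = 2.8788
Node d (S = 12): V_d = 1/1.1·[0.8333·0.0000 + 0.1667·0.0000] = 0.0000
Node 0 (S = 20): V_0 = 1/1.1·[0.8333·2.8788 + 0.1667·0.0000] = 2.1809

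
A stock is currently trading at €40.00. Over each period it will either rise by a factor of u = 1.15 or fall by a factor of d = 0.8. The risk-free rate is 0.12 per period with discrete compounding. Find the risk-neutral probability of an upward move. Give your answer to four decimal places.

Risk-neutral probability p = (1 + 0.12 − 0.8)/(1.15 − 0.8) = 0.3200/0.3500 = 0.9143

p = 0.9143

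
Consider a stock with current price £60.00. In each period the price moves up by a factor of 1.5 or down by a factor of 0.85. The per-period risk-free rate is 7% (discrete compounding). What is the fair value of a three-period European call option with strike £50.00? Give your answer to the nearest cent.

Risk-neutral probability p = (1 + 0.07 − 0.85)/(1.5 − 0.85) = 0.2200/0.6500 = 0.3385
Terminal stock prices: S_uuu = 202.5, S_uud = 114.8, S_udd = 65.02, S_ddd = 36.85
Terminal payoffs (S − K): max(152.5, 0) = 152.5, max(64.75, 0) = 64.75, max(15.02, 0) = 15.02, max(-13.15, 0) = 0
Node uu (S = 135): V_uu = 1/1.07·[0.3385·152.5000 + 0.6615·64.7500] = 88.2710
Node ud (S = 76.5): V_ud = 1/1.07·[0.3385·64.7500 + 0.6615·15.0250] = 29.7710
Node dd (S = 43.35): V_dd = 1/1.07·[0.3385·15.0250 + 0.6615·0.0000] = 4.7527
Node u (S = 90): V_u = 1/1.07·[0.3385·88.2710 + 0.6615·29.7710] = 46.3281
Node d (S = 51): V_d = 1/1.07·[0.3385·29.7710 + 0.6615·4.7527] = 12.3556
Node 0 (S = 60): V_0 = 1/1.07·[0.3385·46.3281 + 0.6615·12.3556] = 22.2934

£22.29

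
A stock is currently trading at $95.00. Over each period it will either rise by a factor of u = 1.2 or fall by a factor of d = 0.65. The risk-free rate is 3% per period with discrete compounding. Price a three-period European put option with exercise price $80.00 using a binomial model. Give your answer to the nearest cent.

Risk-neutral probability p = (1 + 0.03 − 0.65)/(1.2 − 0.65) = 0.3800/0.5500 = 0.6909
Terminal stock prices: S_uuu = 164.2, S_uud = 88.92, S_udd = 48.17, S_ddd = 26.09
Terminal payoffs (K − S): max(-84.16, 0) = 0, max(-8.92, 0) = 0, max(31.83, 0) = 31.83, max(53.91, 0) = 53.91
Node uu (S = 136.8): V_uu = 1/1.03·[0.6909·0.0000 + 0.3091·0.0000] = 0.0000
Node ud (S = 74.1): V_ud = 1/1.03·[0.6909·0.0000 + 0.3091·31.8350] = 9.5533
Node dd (S = 40.14): V_dd = 1/1.03·[0.6909·31.8350 + 0.3091·53.9106] = 37.5324
Node u (S = 114): V_u = 1/1.03·[0.6909·0.0000 + 0.3091·9.5533] = 2.8668
Node d (S = 61.75): V_d = 1/1.03·[0.6909·9.5533 + 0.3091·37.5324] = 17.6713
Node 0 (S = 95): V_0 = 1/1.03·[0.6909·2.8668 + 0.3091·17.6713] = 7.2260

$7.23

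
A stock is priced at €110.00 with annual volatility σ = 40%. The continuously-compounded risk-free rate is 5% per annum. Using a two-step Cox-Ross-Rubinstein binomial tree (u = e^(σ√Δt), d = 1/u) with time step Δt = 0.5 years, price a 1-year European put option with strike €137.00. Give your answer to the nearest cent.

CRR parameters: u = e^(σ√Δt) = e^(0.4·√0.5) = 1.3269, d = 1/u = 0.7536
Per-period rate: rΔt = 0.05·0.5 = 0.025, so R = e^0.025 = 1.0253
Risk-neutral probability p = (e^0.025 − 0.7536)/(1.3269 − 0.7536) = 0.2717/0.5733 = 0.4739
Terminal stock prices: S_uu = 193.7, S_ud = 110, S_dd = 62.48
Terminal payoffs (K − S): max(-56.67, 0) = 0, max(27, 0) = 27, max(74.52, 0) = 74.52
Node u (S = 146): V_u = e^(−0.025)·[0.4739·0.0000 + 0.5261·27.0000] = 13.8535
Node d (S = 82.9): V_d = e^(−0.025)·[0.4739·27.0000 + 0.5261·74.5232] = 50.7172
Node 0 (S = 110): V_0 = e^(−0.025)·[0.4739·13.8535 + 0.5261·50.7172] = 32.4260

€32.43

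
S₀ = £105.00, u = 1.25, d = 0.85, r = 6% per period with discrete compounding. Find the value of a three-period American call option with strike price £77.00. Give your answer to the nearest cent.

Risk-neutral probability p = (1 + 0.06 − 0.85)/(1.25 − 0.85) = 0.2100/0.4000 = 0.5250
Terminal stock prices: S_uuu = 205.1, S_uud = 139.5, S_udd = 94.83, S_ddd = 64.48
Terminal payoffs (S − K): max(128.1, 0) = 128.1, max(62.45, 0) = 62.45, max(17.83, 0) = 17.83, max(-12.52, 0) = 0
Node uu (S = 164.1): continuation = 1/1.06·[0.5250·128.0781 + 0.4750·62.4531] = 91.4210; exercise value = 87.0625 ≤ continuation, so V_uu = 91.4210
Node ud (S = 111.6): continuation = 1/1.06·[0.5250·62.4531 + 0.4750·17.8281] = 38.9210; exercise value = 34.5625 ≤ continuation, so V_ud = 38.9210
Node dd (S = 75.86): continuation = 1/1.06·[0.5250·17.8281 + 0.4750·0.0000] = 8.8300; exercise value = 0.0000 ≤ continuation, so V_dd = 8.8300
Node u (S = 131.2): continuation = 1/1.06·[0.5250·91.4210 + 0.4750·38.9210] = 62.7203; exercise value = 54.2500 ≤ continuation, so V_u = 62.7203
Node d (S = 89.25): continuation = 1/1.06·[0.5250·38.9210 + 0.4750·8.8300] = 23.2337; exercise value = 12.2500 ≤ continuation, so V_d = 23.2337
Node 0 (S = 105): continuation = 1/1.06·[0.5250·62.7203 + 0.4750·23.2337] = 41.4756; exercise value = 28.0000 ≤ continuation, so V_0 = 41.4756

£41.48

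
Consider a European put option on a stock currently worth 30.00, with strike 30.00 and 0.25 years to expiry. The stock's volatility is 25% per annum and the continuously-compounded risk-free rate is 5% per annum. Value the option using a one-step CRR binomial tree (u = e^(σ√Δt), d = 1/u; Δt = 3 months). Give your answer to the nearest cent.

CRR parameters: u = e^(σ√Δt) = e^(0.25·√0.25) = 1.1331, d = 1/u = 0.8825
Per-period rate: rΔt = 0.05·0.25 = 0.0125, so R = e^0.0125 = 1.0126
Risk-neutral probability p = (e^0.0125 − 0.8825)/(1.1331 − 0.8825) = 0.1301/0.2507 = 0.5190
Terminal stock prices: S_u = 33.99, S_d = 26.47
Terminal payoffs (K − S): max(-3.994, 0) = 0, max(3.525, 0) = 3.525
Node 0 (S = 30): V_0 = e^(−0.0125)·[0.5190·0.0000 + 0.4810·3.5251] = 1.6746

1.67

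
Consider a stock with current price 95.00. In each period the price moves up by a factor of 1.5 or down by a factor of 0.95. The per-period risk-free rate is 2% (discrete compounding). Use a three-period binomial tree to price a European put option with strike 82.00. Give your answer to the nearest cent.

0.34

Risk-neutral probability p = (1 + 0.02 − 0.95)/(1.5 − 0.95) = 0.0700/0.5500 = 0.1273
Terminal stock prices: S_uuu = 320.6, S_uud = 203.1, S_udd = 128.6, S_ddd = 81.45
Terminal payoffs (K − S): max(-238.6, 0) = 0, max(-121.1, 0) = 0, max(-46.61, 0) = 0, max(0.5494, 0) = 0.5494
Node uu (S = 213.8): V_uu = 1/1.02·[0.1273·0.0000 + 0.8727·0.0000] = 0.0000
Node ud (S = 135.4): V_ud = 1/1.02·[0.1273·0.0000 + 0.8727·0.0000] = 0.0000
Node dd (S = 85.74): V_dd = 1/1.02·[0.1273·0.0000 + 0.8727·0.5494] = 0.4701
Node u (S = 142.5): V_u = 1/1.02·[0.1273·0.0000 + 0.8727·0.0000] = 0.0000
Node d (S = 90.25): V_d = 1/1.02·[0.1273·0.0000 + 0.8727·0.4701] = 0.4022
Node 0 (S = 95): V_0 = 1/1.02·[0.1273·0.0000 + 0.8727·0.4022] = 0.3441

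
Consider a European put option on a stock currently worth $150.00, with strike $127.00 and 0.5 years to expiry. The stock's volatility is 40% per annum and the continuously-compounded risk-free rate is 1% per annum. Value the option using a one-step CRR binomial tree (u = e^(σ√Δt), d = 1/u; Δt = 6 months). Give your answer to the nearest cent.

$7.80

CRR parameters: u = e^(σ√Δt) = e^(0.4·√0.5) = 1.3269, d = 1/u = 0.7536
Per-period rate: rΔt = 0.01·0.5 = 0.005, so R = e^0.005 = 1.0050
Risk-neutral probability p = (e^0.005 − 0.7536)/(1.3269 − 0.7536) = 0.2514/0.5733 = 0.4385
Terminal stock prices: S_u = 199, S_d = 113
Terminal payoffs (K − S): max(-72.03, 0) = 0, max(13.95, 0) = 13.95
Node 0 (S = 150): V_0 = e^(−0.005)·[0.4385·0.0000 + 0.5615·13.9543] = 7.7962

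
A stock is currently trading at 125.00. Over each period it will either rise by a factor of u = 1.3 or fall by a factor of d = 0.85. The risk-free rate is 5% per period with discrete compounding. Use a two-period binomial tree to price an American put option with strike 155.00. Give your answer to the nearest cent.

30.00

Risk-neutral probability p = (1 + 0.05 − 0.85)/(1.3 − 0.85) = 0.2000/0.4500 = 0.4444
Terminal stock prices: S_uu = 211.3, S_ud = 138.1, S_dd = 90.31
Terminal payoffs (K − S): max(-56.25, 0) = 0, max(16.88, 0) = 16.88, max(64.69, 0) = 64.69
Node u (S = 162.5): continuation = 1/1.05·[0.4444·0.0000 + 0.5556·16.8750] = 8.9286; exercise value = 0.0000 ≤ continuation, so V_u = 8.9286
Node d (S = 106.2): continuation = 1/1.05·[0.4444·16.8750 + 0.5556·64.6875] = 41.3690; exercise value = 48.7500 > continuation, so V_d = 48.7500 (exercise)
Node 0 (S = 125): continuation = 1/1.05·[0.4444·8.9286 + 0.5556·48.7500] = 29.5729; exercise value = 30.0000 > continuation, so V_0 = 30.0000 (exercise)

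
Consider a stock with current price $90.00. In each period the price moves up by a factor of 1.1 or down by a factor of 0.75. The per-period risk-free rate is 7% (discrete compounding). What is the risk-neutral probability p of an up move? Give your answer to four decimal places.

Risk-neutral probability p = (1 + 0.07 − 0.75)/(1.1 − 0.75) = 0.3200/0.3500 = 0.9143

p = 0.9143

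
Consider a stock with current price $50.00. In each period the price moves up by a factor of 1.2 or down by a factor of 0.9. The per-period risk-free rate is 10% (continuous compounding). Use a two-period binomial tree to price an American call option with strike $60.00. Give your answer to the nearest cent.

$4.60

Risk-neutral probability p = (e^0.1 − 0.9)/(1.2 − 0.9) = 0.2052/0.3000 = 0.6839
Terminal stock prices: S_uu = 72, S_ud = 54, S_dd = 40.5
Terminal payoffs (S − K): max(12, 0) = 12, max(-6, 0) = 0, max(-19.5, 0) = 0
Node u (S = 60): continuation = e^(−0.1)·[0.6839·12.0000 + 0.3161·0.0000] = 7.4259; exercise value = 0.0000 ≤ continuation, so V_u = 7.4259
Node d (S = 45): continuation = e^(−0.1)·[0.6839·0.0000 + 0.3161·0.0000] = 0.0000; exercise value = 0.0000 ≤ continuation, so V_d = 0.0000
Node 0 (S = 50): continuation = e^(−0.1)·[0.6839·7.4259 + 0.3161·0.0000] = 4.5953; exercise value = 0.0000 ≤ continuation, so V_0 = 4.5953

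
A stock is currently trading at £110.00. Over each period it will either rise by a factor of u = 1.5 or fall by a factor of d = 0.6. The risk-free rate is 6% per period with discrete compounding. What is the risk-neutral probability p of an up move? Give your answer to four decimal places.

p = 0.5111

Risk-neutral probability p = (1 + 0.06 − 0.6)/(1.5 − 0.6) = 0.4600/0.9000 = 0.5111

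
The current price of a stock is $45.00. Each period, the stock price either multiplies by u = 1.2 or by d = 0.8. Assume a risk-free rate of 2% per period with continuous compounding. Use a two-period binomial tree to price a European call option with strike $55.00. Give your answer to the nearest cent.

Risk-neutral probability p = (e^0.02 − 0.8)/(1.2 − 0.8) = 0.2202/0.4000 = 0.5505
Terminal stock prices: S_uu = 64.8, S_ud = 43.2, S_dd = 28.8
Terminal payoffs (S − K): max(9.8, 0) = 9.8, max(-11.8, 0) = 0, max(-26.2, 0) = 0
Node u (S = 54): V_u = e^(−0.02)·[0.5505·9.8000 + 0.4495·0.0000] = 5.2881
Node d (S = 36): V_d = e^(−0.02)·[0.5505·0.0000 + 0.4495·0.0000] = 0.0000
Node 0 (S = 45): V_0 = e^(−0.02)·[0.5505·5.2881 + 0.4495·0.0000] = 2.8535

$2.85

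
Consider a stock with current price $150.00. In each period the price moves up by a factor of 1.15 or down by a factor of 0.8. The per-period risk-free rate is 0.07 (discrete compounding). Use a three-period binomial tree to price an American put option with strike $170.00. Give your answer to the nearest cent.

Risk-neutral probability p = (1 + 0.07 − 0.8)/(1.15 − 0.8) = 0.2700/0.3500 = 0.7714
Terminal stock prices: S_uuu = 228.1, S_uud = 158.7, S_udd = 110.4, S_ddd = 76.8
Terminal payoffs (K − S): max(-58.13, 0) = 0, max(11.3, 0) = 11.3, max(59.6, 0) = 59.6, max(93.2, 0) = 93.2
Node uu (S = 198.4): continuation = 1/1.07·[0.7714·0.0000 + 0.2286·11.3000] = 2.4139; exercise value = 0.0000 ≤ continuation, so V_uu = 2.4139
Node ud (S = 138): continuation = 1/1.07·[0.7714·11.3000 + 0.2286·59.6000] = 20.8785; exercise value = 32.0000 > continuation, so V_ud = 32.0000 (exercise)
Node dd (S = 96): continuation = 1/1.07·[0.7714·59.6000 + 0.2286·93.2000] = 62.8785; exercise value = 74.0000 > continuation, so V_dd = 74.0000 (exercise)
Node u (S = 172.5): continuation = 1/1.07·[0.7714·2.4139 + 0.2286·32.0000] = 8.5761; exercise value = 0.0000 ≤ continuation, so V_u = 8.5761
Node d (S = 120): continuation = 1/1.07·[0.7714·32.0000 + 0.2286·74.0000] = 38.8785; exercise value = 50.0000 > continuation, so V_d = 50.0000 (exercise)
Node 0 (S = 150): continuation = 1/1.07·[0.7714·8.5761 + 0.2286·50.0000] = 16.8639; exercise value = 20.0000 > continuation, so V_0 = 20.0000 (exercise)

$20.00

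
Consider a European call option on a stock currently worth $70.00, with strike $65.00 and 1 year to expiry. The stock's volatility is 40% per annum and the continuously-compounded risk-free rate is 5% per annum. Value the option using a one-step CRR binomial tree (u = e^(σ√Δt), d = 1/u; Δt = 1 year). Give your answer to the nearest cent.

$17.39

CRR parameters: u = e^(σ√Δt) = e^(0.4·√1) = 1.4918, d = 1/u = 0.6703
Per-period rate: rΔt = 0.05·1 = 0.05, so R = e^0.05 = 1.0513
Risk-neutral probability p = (e^0.05 − 0.6703)/(1.4918 − 0.6703) = 0.3810/0.8215 = 0.4637
Terminal stock prices: S_u = 104.4, S_d = 46.92
Terminal payoffs (S − K): max(39.43, 0) = 39.43, max(-18.08, 0) = 0
Node 0 (S = 70): V_0 = e^(−0.05)·[0.4637·39.4277 + 0.5363·0.0000] = 17.3919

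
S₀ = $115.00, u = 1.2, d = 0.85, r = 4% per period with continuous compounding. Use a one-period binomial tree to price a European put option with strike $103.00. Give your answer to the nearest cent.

$2.29

Risk-neutral probability p = (e^0.04 − 0.85)/(1.2 − 0.85) = 0.1908/0.3500 = 0.5452
Terminal stock prices: S_u = 138, S_d = 97.75
Terminal payoffs (K − S): max(-35, 0) = 0, max(5.25, 0) = 5.25
Node 0 (S = 115): V_0 = e^(−0.04)·[0.5452·0.0000 + 0.4548·5.2500] = 2.2942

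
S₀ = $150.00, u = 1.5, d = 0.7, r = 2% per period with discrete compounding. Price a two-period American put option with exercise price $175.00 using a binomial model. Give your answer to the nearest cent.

Risk-neutral probability p = (1 + 0.02 − 0.7)/(1.5 − 0.7) = 0.3200/0.8000 = 0.4000
Terminal stock prices: S_uu = 337.5, S_ud = 157.5, S_dd = 73.5
Terminal payoffs (K − S): max(-162.5, 0) = 0, max(17.5, 0) = 17.5, max(101.5, 0) = 101.5
Node u (S = 225): continuation = 1/1.02·[0.4000·0.0000 + 0.6000·17.5000] = 10.2941; exercise value = 0.0000 ≤ continuation, so V_u = 10.2941
Node d (S = 105): continuation = 1/1.02·[0.4000·17.5000 + 0.6000·101.5000] = 66.5686; exercise value = 70.0000 > continuation, so V_d = 70.0000 (exercise)
Node 0 (S = 150): continuation = 1/1.02·[0.4000·10.2941 + 0.6000·70.0000] = 45.2134; exercise value = 25.0000 ≤ continuation, so V_0 = 45.2134

$45.21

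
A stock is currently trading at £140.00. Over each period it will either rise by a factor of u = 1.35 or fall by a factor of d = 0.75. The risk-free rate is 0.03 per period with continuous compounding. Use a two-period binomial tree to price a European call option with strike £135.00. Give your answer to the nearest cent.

Risk-neutral probability p = (e^0.03 − 0.75)/(1.35 − 0.75) = 0.2805/0.6000 = 0.4674
Terminal stock prices: S_uu = 255.2, S_ud = 141.8, S_dd = 78.75
Terminal payoffs (S − K): max(120.2, 0) = 120.2, max(6.75, 0) = 6.75, max(-56.25, 0) = 0
Node u (S = 189): V_u = e^(−0.03)·[0.4674·120.1500 + 0.5326·6.7500] = 57.9899
Node d (S = 105): V_d = e^(−0.03)·[0.4674·6.7500 + 0.5326·0.0000] = 3.0619
Node 0 (S = 140): V_0 = e^(−0.03)·[0.4674·57.9899 + 0.5326·3.0619] = 27.8872

£27.89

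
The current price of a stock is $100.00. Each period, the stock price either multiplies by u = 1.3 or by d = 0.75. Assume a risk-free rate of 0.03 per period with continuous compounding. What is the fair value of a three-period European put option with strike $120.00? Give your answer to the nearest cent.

$24.11

Risk-neutral probability p = (e^0.03 − 0.75)/(1.3 − 0.75) = 0.2805/0.5500 = 0.5099
Terminal stock prices: S_uuu = 219.7, S_uud = 126.8, S_udd = 73.12, S_ddd = 42.19
Terminal payoffs (K − S): max(-99.7, 0) = 0, max(-6.75, 0) = 0, max(46.88, 0) = 46.88, max(77.81, 0) = 77.81
Node uu (S = 169): V_uu = e^(−0.03)·[0.5099·0.0000 + 0.4901·0.0000] = 0.0000
Node ud (S = 97.5): V_ud = e^(−0.03)·[0.5099·0.0000 + 0.4901·46.8750] = 22.2937
Node dd (S = 56.25): V_dd = e^(−0.03)·[0.5099·46.8750 + 0.4901·77.8125] = 60.2035
Node u (S = 130): V_u = e^(−0.03)·[0.5099·0.0000 + 0.4901·22.2937] = 10.6028
Node d (S = 75): V_d = e^(−0.03)·[0.5099·22.2937 + 0.4901·60.2035] = 39.6646
Node 0 (S = 100): V_0 = e^(−0.03)·[0.5099·10.6028 + 0.4901·39.6646] = 24.1112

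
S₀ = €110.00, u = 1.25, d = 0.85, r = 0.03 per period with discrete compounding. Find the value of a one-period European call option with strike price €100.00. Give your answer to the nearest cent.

Risk-neutral probability p = (1 + 0.03 − 0.85)/(1.25 − 0.85) = 0.1800/0.4000 = 0.4500
Terminal stock prices: S_u = 137.5, S_d = 93.5
Terminal payoffs (S − K): max(37.5, 0) = 37.5, max(-6.5, 0) = 0
Node 0 (S = 110): V_0 = 1/1.03·[0.4500·37.5000 + 0.5500·0.0000] = 16.3835

€16.38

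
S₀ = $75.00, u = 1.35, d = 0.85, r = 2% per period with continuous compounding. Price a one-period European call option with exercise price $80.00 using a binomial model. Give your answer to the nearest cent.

Risk-neutral probability p = (e^0.02 − 0.85)/(1.35 − 0.85) = 0.1702/0.5000 = 0.3404
Terminal stock prices: S_u = 101.2, S_d = 63.75
Terminal payoffs (S − K): max(21.25, 0) = 21.25, max(-16.25, 0) = 0
Node 0 (S = 75): V_0 = e^(−0.02)·[0.3404·21.2500 + 0.6596·0.0000] = 7.0903

$7.09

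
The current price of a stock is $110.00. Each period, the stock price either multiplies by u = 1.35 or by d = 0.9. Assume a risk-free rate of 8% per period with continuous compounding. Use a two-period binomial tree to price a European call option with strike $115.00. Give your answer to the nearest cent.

Risk-neutral probability p = (e^0.08 − 0.9)/(1.35 − 0.9) = 0.1833/0.4500 = 0.4073
Terminal stock prices: S_uu = 200.5, S_ud = 133.7, S_dd = 89.1
Terminal payoffs (S − K): max(85.48, 0) = 85.48, max(18.65, 0) = 18.65, max(-25.9, 0) = 0
Node u (S = 148.5): V_u = e^(−0.08)·[0.4073·85.4750 + 0.5927·18.6500] = 42.3416
Node d (S = 99): V_d = e^(−0.08)·[0.4073·18.6500 + 0.5927·0.0000] = 7.0122
Node 0 (S = 110): V_0 = e^(−0.08)·[0.4073·42.3416 + 0.5927·7.0122] = 19.7566

$19.76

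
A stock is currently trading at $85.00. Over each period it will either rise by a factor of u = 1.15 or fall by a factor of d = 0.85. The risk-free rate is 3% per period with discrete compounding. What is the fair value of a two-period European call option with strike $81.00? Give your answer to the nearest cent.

$11.60

Risk-neutral probability p = (1 + 0.03 − 0.85)/(1.15 − 0.85) = 0.1800/0.3000 = 0.6000
Terminal stock prices: S_uu = 112.4, S_ud = 83.09, S_dd = 61.41
Terminal payoffs (S − K): max(31.41, 0) = 31.41, max(2.087, 0) = 2.087, max(-19.59, 0) = 0
Node u (S = 97.75): V_u = 1/1.03·[0.6000·31.4125 + 0.4000·2.0875] = 19.1092
Node d (S = 72.25): V_d = 1/1.03·[0.6000·2.0875 + 0.4000·0.0000] = 1.2160
Node 0 (S = 85): V_0 = 1/1.03·[0.6000·19.1092 + 0.4000·1.2160] = 11.6038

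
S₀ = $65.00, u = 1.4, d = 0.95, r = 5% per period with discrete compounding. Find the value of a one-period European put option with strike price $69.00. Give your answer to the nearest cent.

$5.37

Risk-neutral probability p = (1 + 0.05 − 0.95)/(1.4 − 0.95) = 0.1000/0.4500 = 0.2222
Terminal stock prices: S_u = 91, S_d = 61.75
Terminal payoffs (K − S): max(-22, 0) = 0, max(7.25, 0) = 7.25
Node 0 (S = 65): V_0 = 1/1.05·[0.2222·0.0000 + 0.7778·7.2500] = 5.3704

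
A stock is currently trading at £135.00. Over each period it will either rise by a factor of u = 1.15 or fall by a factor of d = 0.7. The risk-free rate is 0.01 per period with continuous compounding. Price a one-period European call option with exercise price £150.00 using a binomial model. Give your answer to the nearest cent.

£3.58

Risk-neutral probability p = (e^0.01 − 0.7)/(1.15 − 0.7) = 0.3101/0.4500 = 0.6890
Terminal stock prices: S_u = 155.2, S_d = 94.5
Terminal payoffs (S − K): max(5.25, 0) = 5.25, max(-55.5, 0) = 0
Node 0 (S = 135): V_0 = e^(−0.01)·[0.6890·5.2500 + 0.3110·0.0000] = 3.5813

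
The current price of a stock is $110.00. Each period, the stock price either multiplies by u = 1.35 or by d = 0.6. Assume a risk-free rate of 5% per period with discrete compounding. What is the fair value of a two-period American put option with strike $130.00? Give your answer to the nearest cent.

Risk-neutral probability p = (1 + 0.05 − 0.6)/(1.35 − 0.6) = 0.4500/0.7500 = 0.6000
Terminal stock prices: S_uu = 200.5, S_ud = 89.1, S_dd = 39.6
Terminal payoffs (K − S): max(-70.48, 0) = 0, max(40.9, 0) = 40.9, max(90.4, 0) = 90.4
Node u (S = 148.5): continuation = 1/1.05·[0.6000·0.0000 + 0.4000·40.9000] = 15.5810; exercise value = 0.0000 ≤ continuation, so V_u = 15.5810
Node d (S = 66): continuation = 1/1.05·[0.6000·40.9000 + 0.4000·90.4000] = 57.8095; exercise value = 64.0000 > continuation, so V_d = 64.0000 (exercise)
Node 0 (S = 110): continuation = 1/1.05·[0.6000·15.5810 + 0.4000·64.0000] = 33.2844; exercise value = 20.0000 ≤ continuation, so V_0 = 33.2844

$33.28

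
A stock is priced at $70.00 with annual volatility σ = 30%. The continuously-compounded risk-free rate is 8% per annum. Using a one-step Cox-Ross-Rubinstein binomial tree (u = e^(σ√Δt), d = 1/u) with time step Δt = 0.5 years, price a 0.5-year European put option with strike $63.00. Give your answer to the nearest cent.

CRR parameters: u = e^(σ√Δt) = e^(0.3·√0.5) = 1.2363, d = 1/u = 0.8089
Per-period rate: rΔt = 0.08·0.5 = 0.04, so R = e^0.04 = 1.0408
Risk-neutral probability p = (e^0.04 − 0.8089)/(1.2363 − 0.8089) = 0.2320/0.4275 = 0.5426
Terminal stock prices: S_u = 86.54, S_d = 56.62
Terminal payoffs (K − S): max(-23.54, 0) = 0, max(6.38, 0) = 6.38
Node 0 (S = 70): V_0 = e^(−0.04)·[0.5426·0.0000 + 0.4574·6.3799] = 2.8035

$2.80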